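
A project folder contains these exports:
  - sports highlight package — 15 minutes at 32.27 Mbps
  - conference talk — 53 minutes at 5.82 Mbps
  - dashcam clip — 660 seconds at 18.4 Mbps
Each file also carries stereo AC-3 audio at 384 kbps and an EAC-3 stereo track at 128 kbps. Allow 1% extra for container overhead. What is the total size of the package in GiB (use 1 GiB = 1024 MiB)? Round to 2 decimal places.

Audio total: 384 + 128 = 512 kbps = 0.512 Mbps.
sports highlight package: 32.782 Mbps × 900 s × 1.01 = 29798.8 Mb
conference talk: 6.332 Mbps × 3180 s × 1.01 = 20337.1 Mb
dashcam clip: 18.912 Mbps × 660 s × 1.01 = 12606.7 Mb
Total: 62742.7 Mb = 7842.8 MB.
= 7.304 GiB.

7.30 GiB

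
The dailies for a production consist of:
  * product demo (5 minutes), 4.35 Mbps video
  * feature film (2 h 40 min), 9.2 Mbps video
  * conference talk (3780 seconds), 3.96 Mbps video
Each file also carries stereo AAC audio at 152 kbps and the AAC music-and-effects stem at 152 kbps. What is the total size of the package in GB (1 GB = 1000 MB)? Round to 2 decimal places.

Audio total: 152 + 152 = 304 kbps = 0.304 Mbps.
product demo: 4.654 Mbps × 300 s = 1396.2 Mb
feature film: 9.504 Mbps × 9600 s = 91238.4 Mb
conference talk: 4.264 Mbps × 3780 s = 16117.9 Mb
Total: 108752.5 Mb = 13594.1 MB.
= 13.59 GB.

13.59 GB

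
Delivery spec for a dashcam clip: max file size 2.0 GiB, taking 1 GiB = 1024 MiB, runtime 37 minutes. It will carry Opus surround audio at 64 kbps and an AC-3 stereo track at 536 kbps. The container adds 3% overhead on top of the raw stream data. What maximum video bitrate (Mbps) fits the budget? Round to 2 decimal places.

6.91 Mbps

Budget: 2.0 GiB = 17179.9 Mb.
Stream payload after overhead: 17179.9 / 1.03 = 16679.5 Mb.
37 min = 2220 s
Total bitrate budget: 16679.5 Mb / 2220 s = 7.513 Mbps.
Audio total: 64 + 536 = 600 kbps = 0.600 Mbps.
Video: 7.513 − 0.600 = 6.913 Mbps.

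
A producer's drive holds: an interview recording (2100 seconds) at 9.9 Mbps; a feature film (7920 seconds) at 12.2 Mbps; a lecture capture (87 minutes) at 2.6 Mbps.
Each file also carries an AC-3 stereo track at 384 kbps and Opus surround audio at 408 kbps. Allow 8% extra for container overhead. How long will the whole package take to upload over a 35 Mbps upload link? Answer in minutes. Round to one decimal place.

Audio total: 384 + 408 = 792 kbps = 0.792 Mbps.
interview recording: 10.692 Mbps × 2100 s × 1.08 = 24249.5 Mb
feature film: 12.992 Mbps × 7920 s × 1.08 = 111128.4 Mb
lecture capture: 3.392 Mbps × 5220 s × 1.08 = 19122.7 Mb
Total: 154500.6 Mb = 19312.6 MB.
At 35 Mbps: 154500.6 / 35 = 4414 s ≈ 73.6 minutes.

73.6 minutes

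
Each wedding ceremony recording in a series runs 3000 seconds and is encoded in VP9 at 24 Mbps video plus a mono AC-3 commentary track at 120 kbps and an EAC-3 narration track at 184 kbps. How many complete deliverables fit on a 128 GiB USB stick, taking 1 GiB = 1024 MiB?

15

Audio total: 120 + 184 = 304 kbps = 0.304 Mbps.
Total bitrate: 24.304 Mbps.
Per item: 24.304 Mbps × 3000 s = 72,912 Mb = 9,114 MB.
Capacity: 128 GiB = 1,099,512 Mb; 15.08 items → 15 complete.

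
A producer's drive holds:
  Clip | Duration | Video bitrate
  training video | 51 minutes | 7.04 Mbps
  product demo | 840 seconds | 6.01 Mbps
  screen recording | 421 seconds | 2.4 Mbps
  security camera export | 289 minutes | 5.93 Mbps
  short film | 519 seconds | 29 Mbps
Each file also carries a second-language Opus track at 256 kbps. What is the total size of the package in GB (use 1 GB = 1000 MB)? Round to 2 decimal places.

Audio: 256 kbps = 0.256 Mbps.
training video: 7.296 Mbps × 3060 s = 22325.8 Mb
product demo: 6.266 Mbps × 840 s = 5263.4 Mb
screen recording: 2.656 Mbps × 421 s = 1118.2 Mb
security camera export: 6.186 Mbps × 17340 s = 107265.2 Mb
short film: 29.256 Mbps × 519 s = 15183.9 Mb
Total: 151156.5 Mb = 18894.6 MB.
= 18.89 GB.

18.89 GB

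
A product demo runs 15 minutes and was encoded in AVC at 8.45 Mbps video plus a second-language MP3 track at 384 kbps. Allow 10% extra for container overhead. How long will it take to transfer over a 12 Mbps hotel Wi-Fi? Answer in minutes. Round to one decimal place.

15 min = 900 s
Audio: 384 kbps = 0.384 Mbps.
Total bitrate: 8.834 Mbps.
File: 8.834 Mbps × 900 s = 7950.6 Mb.
With 10% container overhead: ×1.10. → 8745.7 Mb.
At 12 Mbps: 8745.7 / 12 = 728.8 s ≈ 12.1 minutes.

12.1 minutes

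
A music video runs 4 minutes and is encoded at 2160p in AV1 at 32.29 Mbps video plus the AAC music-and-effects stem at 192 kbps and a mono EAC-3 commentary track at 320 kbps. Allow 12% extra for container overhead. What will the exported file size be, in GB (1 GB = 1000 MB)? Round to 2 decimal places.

4 min = 240 s
Audio total: 192 + 320 = 512 kbps = 0.512 Mbps.
Total bitrate: 32.29 + 0.512 = 32.802 Mbps.
Stream data: 32.802 Mbps × 240 s = 7872.5 Mb.
With 12% container overhead: ×1.12.
8,817 Mb ÷ 8 = 1,102 MB → 1.102 GB.

1.10 GB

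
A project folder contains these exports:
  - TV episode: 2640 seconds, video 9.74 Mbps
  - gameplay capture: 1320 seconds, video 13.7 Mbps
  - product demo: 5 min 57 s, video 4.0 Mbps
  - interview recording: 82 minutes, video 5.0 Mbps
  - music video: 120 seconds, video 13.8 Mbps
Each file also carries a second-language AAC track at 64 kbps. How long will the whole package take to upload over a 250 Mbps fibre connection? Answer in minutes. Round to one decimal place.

4.8 minutes

Audio: 64 kbps = 0.064 Mbps.
TV episode: 9.804 Mbps × 2640 s = 25882.6 Mb
gameplay capture: 13.764 Mbps × 1320 s = 18168.5 Mb
product demo: 4.064 Mbps × 357 s = 1450.8 Mb
interview recording: 5.064 Mbps × 4920 s = 24914.9 Mb
music video: 13.864 Mbps × 120 s = 1663.7 Mb
Total: 72080.4 Mb = 9010.1 MB.
At 250 Mbps: 72080.4 / 250 = 288 s ≈ 4.81 minutes.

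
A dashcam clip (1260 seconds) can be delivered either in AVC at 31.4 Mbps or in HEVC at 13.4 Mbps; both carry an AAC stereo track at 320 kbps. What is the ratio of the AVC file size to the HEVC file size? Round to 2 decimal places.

Audio: 320 kbps = 0.320 Mbps.
AVC: 31.720 Mbps × 1260 s = 39967.2 Mb = 4.996 GB.
HEVC: 13.720 Mbps × 1260 s = 17287.2 Mb = 2.161 GB.
Ratio: 4.996 / 2.161 = 2.312.

2.31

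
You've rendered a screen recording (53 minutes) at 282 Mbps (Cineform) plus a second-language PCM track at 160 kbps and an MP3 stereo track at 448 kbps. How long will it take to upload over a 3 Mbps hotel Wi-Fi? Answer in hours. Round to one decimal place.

53 min = 3180 s
Audio total: 160 + 448 = 608 kbps = 0.608 Mbps.
Total bitrate: 282.608 Mbps.
File: 282.608 Mbps × 3180 s = 898693.4 Mb.
At 3 Mbps: 898693.4 / 3 = 299564.5 s ≈ 83.2 hours.

83.2 hours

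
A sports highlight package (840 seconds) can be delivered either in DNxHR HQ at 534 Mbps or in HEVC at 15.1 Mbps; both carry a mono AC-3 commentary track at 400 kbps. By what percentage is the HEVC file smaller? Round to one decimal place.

97.1%

Audio: 400 kbps = 0.400 Mbps.
DNxHR HQ: 534.400 Mbps × 840 s = 448896.0 Mb = 56.112 GB.
HEVC: 15.500 Mbps × 840 s = 13020.0 Mb = 1.627 GB.
Reduction: (1 − 1.627/56.112) × 100 = 97.10%.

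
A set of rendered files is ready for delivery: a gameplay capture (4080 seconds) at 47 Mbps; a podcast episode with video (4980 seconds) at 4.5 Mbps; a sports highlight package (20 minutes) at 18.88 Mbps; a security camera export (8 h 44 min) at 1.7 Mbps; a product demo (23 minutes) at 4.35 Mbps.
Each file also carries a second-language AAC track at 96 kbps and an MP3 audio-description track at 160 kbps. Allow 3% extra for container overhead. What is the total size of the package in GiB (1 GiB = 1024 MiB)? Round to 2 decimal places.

36.85 GiB

Audio total: 96 + 160 = 256 kbps = 0.256 Mbps.
gameplay capture: 47.256 Mbps × 4080 s × 1.03 = 198588.6 Mb
podcast episode with video: 4.756 Mbps × 4980 s × 1.03 = 24395.4 Mb
sports highlight package: 19.136 Mbps × 1200 s × 1.03 = 23652.1 Mb
security camera export: 1.956 Mbps × 31440 s × 1.03 = 63341.5 Mb
product demo: 4.606 Mbps × 1380 s × 1.03 = 6547.0 Mb
Total: 316524.6 Mb = 39565.6 MB.
= 36.85 GiB.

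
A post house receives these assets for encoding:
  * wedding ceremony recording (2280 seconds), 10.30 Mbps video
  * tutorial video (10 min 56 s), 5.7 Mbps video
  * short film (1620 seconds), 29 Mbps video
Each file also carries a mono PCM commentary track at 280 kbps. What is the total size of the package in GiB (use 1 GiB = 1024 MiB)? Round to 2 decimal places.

Audio: 280 kbps = 0.280 Mbps.
wedding ceremony recording: 10.580 Mbps × 2280 s = 24122.4 Mb
tutorial video: 5.980 Mbps × 656 s = 3922.9 Mb
short film: 29.280 Mbps × 1620 s = 47433.6 Mb
Total: 75478.9 Mb = 9434.9 MB.
= 8.787 GiB.

8.79 GiB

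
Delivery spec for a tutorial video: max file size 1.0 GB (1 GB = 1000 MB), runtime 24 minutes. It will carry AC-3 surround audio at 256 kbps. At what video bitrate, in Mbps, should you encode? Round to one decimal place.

5.3 Mbps

Budget: 1.0 GB = 8000.0 Mb.
24 min = 1440 s
Total bitrate budget: 8000.0 Mb / 1440 s = 5.556 Mbps.
Audio: 256 kbps = 0.256 Mbps.
Video: 5.556 − 0.256 = 5.300 Mbps.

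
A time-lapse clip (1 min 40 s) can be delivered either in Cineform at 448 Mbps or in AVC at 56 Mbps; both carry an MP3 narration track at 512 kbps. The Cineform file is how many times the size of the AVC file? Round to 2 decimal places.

1 min 40 s = 100 s
Audio: 512 kbps = 0.512 Mbps.
Cineform: 448.512 Mbps × 100 s = 44851.2 Mb = 5.606 GB.
AVC: 56.512 Mbps × 100 s = 5651.2 Mb = 0.706 GB.
Ratio: 5.606 / 0.706 = 7.937.

7.94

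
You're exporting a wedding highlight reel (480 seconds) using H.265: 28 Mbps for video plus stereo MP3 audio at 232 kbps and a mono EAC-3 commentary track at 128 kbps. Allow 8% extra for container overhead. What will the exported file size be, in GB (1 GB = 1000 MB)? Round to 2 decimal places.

Audio total: 232 + 128 = 360 kbps = 0.360 Mbps.
Total bitrate: 28 + 0.360 = 28.360 Mbps.
Stream data: 28.360 Mbps × 480 s = 13612.8 Mb.
With 8% container overhead: ×1.08.
14,702 Mb ÷ 8 = 1,838 MB → 1.838 GB.

1.84 GB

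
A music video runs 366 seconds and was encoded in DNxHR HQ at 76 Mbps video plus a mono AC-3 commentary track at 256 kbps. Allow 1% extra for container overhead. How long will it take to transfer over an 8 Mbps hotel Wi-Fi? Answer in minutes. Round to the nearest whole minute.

Audio: 256 kbps = 0.256 Mbps.
Total bitrate: 76.256 Mbps.
File: 76.256 Mbps × 366 s = 27909.7 Mb.
With 1% container overhead: ×1.01. → 28188.8 Mb.
At 8 Mbps: 28188.8 / 8 = 3523.6 s ≈ 58.7 minutes.

59 minutes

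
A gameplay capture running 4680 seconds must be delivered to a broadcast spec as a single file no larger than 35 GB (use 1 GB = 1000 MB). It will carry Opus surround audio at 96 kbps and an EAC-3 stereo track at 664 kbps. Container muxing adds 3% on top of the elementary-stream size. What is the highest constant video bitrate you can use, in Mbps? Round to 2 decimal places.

Budget: 35 GB = 280000.0 Mb.
Stream payload after overhead: 280000.0 / 1.03 = 271844.7 Mb.
Total bitrate budget: 271844.7 Mb / 4680 s = 58.086 Mbps.
Audio total: 96 + 664 = 760 kbps = 0.760 Mbps.
Video: 58.086 − 0.760 = 57.326 Mbps.

57.33 Mbps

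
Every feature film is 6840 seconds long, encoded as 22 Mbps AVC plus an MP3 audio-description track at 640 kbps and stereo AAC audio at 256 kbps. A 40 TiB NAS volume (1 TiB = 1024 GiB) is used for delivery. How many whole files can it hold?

2246

Audio total: 640 + 256 = 896 kbps = 0.896 Mbps.
Total bitrate: 22.896 Mbps.
Per item: 22.896 Mbps × 6840 s = 156,609 Mb = 19,576 MB.
Capacity: 40 TiB = 351,843,721 Mb; 2246.64 items → 2246 complete.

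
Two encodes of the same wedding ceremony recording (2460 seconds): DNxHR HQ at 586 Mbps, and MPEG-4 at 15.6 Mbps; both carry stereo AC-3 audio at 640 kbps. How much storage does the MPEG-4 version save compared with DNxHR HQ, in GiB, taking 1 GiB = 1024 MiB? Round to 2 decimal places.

Audio: 640 kbps = 0.640 Mbps.
DNxHR HQ: 586.640 Mbps × 2460 s = 1443134.4 Mb = 168.003 GiB.
MPEG-4: 16.240 Mbps × 2460 s = 39950.4 Mb = 4.651 GiB.
Saving: 168.003 − 4.651 = 163.352 GiB.

163.35 GiB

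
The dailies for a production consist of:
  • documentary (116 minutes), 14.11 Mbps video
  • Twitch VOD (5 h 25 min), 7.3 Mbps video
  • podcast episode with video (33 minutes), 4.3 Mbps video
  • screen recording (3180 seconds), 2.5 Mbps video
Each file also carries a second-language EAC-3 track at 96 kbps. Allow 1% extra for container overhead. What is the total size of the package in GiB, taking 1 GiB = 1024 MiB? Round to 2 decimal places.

30.58 GiB

Audio: 96 kbps = 0.096 Mbps.
documentary: 14.206 Mbps × 6960 s × 1.01 = 99862.5 Mb
Twitch VOD: 7.396 Mbps × 19500 s × 1.01 = 145664.2 Mb
podcast episode with video: 4.396 Mbps × 1980 s × 1.01 = 8791.1 Mb
screen recording: 2.596 Mbps × 3180 s × 1.01 = 8337.8 Mb
Total: 262655.7 Mb = 32832.0 MB.
= 30.58 GiB.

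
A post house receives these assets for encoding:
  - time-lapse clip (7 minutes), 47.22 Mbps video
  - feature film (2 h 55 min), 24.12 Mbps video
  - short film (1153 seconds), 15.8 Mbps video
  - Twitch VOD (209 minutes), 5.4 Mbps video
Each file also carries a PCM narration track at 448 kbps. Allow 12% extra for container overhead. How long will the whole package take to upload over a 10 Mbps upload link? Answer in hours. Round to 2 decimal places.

Audio: 448 kbps = 0.448 Mbps.
time-lapse clip: 47.668 Mbps × 420 s × 1.12 = 22423.0 Mb
feature film: 24.568 Mbps × 10500 s × 1.12 = 288919.7 Mb
short film: 16.248 Mbps × 1153 s × 1.12 = 20982.0 Mb
Twitch VOD: 5.848 Mbps × 12540 s × 1.12 = 82134.0 Mb
Total: 414458.7 Mb = 51807.3 MB.
At 10 Mbps: 414458.7 / 10 = 41446 s ≈ 11.5 hours.

11.51 hours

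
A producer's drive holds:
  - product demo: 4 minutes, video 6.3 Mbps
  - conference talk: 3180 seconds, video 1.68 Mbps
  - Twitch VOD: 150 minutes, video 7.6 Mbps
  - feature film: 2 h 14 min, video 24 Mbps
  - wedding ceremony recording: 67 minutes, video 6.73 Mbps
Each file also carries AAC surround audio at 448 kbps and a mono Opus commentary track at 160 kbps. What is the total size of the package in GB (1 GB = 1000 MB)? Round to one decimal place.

Audio total: 448 + 160 = 608 kbps = 0.608 Mbps.
product demo: 6.908 Mbps × 240 s = 1657.9 Mb
conference talk: 2.288 Mbps × 3180 s = 7275.8 Mb
Twitch VOD: 8.208 Mbps × 9000 s = 73872.0 Mb
feature film: 24.608 Mbps × 8040 s = 197848.3 Mb
wedding ceremony recording: 7.338 Mbps × 4020 s = 29498.8 Mb
Total: 310152.8 Mb = 38769.1 MB.
= 38.77 GB.

38.8 GB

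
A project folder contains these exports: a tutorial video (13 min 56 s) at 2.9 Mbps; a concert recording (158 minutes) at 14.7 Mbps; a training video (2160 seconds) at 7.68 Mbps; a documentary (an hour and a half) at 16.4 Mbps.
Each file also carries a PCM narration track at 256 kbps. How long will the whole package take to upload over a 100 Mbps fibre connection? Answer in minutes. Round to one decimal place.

41.9 minutes

Audio: 256 kbps = 0.256 Mbps.
tutorial video: 3.156 Mbps × 836 s = 2638.4 Mb
concert recording: 14.956 Mbps × 9480 s = 141782.9 Mb
training video: 7.936 Mbps × 2160 s = 17141.8 Mb
documentary: 16.656 Mbps × 5400 s = 89942.4 Mb
Total: 251505.5 Mb = 31438.2 MB.
At 100 Mbps: 251505.5 / 100 = 2515 s ≈ 41.9 minutes.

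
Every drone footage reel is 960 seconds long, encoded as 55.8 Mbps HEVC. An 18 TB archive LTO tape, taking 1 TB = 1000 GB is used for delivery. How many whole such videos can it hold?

Per item: 55.800 Mbps × 960 s = 53,568 Mb = 6,696 MB.
Capacity: 18 TB = 144,000,000 Mb; 2688.17 items → 2688 complete.

2688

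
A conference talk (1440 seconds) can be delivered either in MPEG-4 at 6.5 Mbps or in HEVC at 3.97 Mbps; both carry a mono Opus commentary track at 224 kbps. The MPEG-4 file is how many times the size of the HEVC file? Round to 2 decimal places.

Audio: 224 kbps = 0.224 Mbps.
MPEG-4: 6.724 Mbps × 1440 s = 9682.6 Mb = 1.210 GB.
HEVC: 4.194 Mbps × 1440 s = 6039.4 Mb = 0.755 GB.
Ratio: 1.210 / 0.755 = 1.603.

1.60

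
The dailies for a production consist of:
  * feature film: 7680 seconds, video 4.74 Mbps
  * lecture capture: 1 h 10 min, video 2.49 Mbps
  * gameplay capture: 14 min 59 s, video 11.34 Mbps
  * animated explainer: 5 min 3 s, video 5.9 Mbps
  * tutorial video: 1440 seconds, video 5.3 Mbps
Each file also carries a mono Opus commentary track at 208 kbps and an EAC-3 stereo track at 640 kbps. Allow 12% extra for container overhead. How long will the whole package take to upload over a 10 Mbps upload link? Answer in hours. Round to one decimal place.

2.5 hours

Audio total: 208 + 640 = 848 kbps = 0.848 Mbps.
feature film: 5.588 Mbps × 7680 s × 1.12 = 48065.7 Mb
lecture capture: 3.338 Mbps × 4200 s × 1.12 = 15702.0 Mb
gameplay capture: 12.188 Mbps × 899 s × 1.12 = 12271.9 Mb
animated explainer: 6.748 Mbps × 303 s × 1.12 = 2290.0 Mb
tutorial video: 6.148 Mbps × 1440 s × 1.12 = 9915.5 Mb
Total: 88245.0 Mb = 11030.6 MB.
At 10 Mbps: 88245.0 / 10 = 8825 s ≈ 2.45 hours.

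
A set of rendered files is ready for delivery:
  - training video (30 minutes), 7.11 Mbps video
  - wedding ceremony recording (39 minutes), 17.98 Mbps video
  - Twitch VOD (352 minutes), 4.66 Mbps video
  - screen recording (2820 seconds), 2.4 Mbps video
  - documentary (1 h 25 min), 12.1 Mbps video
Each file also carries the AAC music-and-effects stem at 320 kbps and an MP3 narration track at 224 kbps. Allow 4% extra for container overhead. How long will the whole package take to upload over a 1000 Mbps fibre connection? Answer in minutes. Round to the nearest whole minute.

Audio total: 320 + 224 = 544 kbps = 0.544 Mbps.
training video: 7.654 Mbps × 1800 s × 1.04 = 14328.3 Mb
wedding ceremony recording: 18.524 Mbps × 2340 s × 1.04 = 45080.0 Mb
Twitch VOD: 5.204 Mbps × 21120 s × 1.04 = 114304.8 Mb
screen recording: 2.944 Mbps × 2820 s × 1.04 = 8634.2 Mb
documentary: 12.644 Mbps × 5100 s × 1.04 = 67063.8 Mb
Total: 249411.1 Mb = 31176.4 MB.
At 1000 Mbps: 249411.1 / 1000 = 249 s ≈ 4.16 minutes.

4 minutes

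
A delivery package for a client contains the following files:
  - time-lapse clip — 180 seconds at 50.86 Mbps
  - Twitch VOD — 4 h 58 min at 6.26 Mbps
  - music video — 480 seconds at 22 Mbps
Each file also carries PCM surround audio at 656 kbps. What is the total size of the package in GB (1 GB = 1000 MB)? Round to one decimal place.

Audio: 656 kbps = 0.656 Mbps.
time-lapse clip: 51.516 Mbps × 180 s = 9272.9 Mb
Twitch VOD: 6.916 Mbps × 17880 s = 123658.1 Mb
music video: 22.656 Mbps × 480 s = 10874.9 Mb
Total: 143805.8 Mb = 17975.7 MB.
= 17.98 GB.

18.0 GB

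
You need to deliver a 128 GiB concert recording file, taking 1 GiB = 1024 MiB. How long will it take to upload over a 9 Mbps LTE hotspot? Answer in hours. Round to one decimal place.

33.9 hours

File: 128 GiB = 1099511.6 Mb.
At 9 Mbps: 1099511.6 / 9 = 122168.0 s ≈ 33.9 hours.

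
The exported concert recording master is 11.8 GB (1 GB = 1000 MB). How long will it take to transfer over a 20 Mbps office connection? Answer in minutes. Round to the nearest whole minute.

File: 11.8 GB = 94400.0 Mb.
At 20 Mbps: 94400.0 / 20 = 4720.0 s ≈ 78.7 minutes.

79 minutes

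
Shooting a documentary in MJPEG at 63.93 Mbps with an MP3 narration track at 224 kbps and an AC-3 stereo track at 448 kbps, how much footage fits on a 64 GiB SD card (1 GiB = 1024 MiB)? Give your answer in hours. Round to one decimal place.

2.4 hours

Audio total: 224 + 448 = 672 kbps = 0.672 Mbps.
Total bitrate: 63.93 + 0.672 = 64.602 Mbps.
Capacity: 64 GiB = 549,756 Mb.
Recording time: 549,756 / 64.602 = 8,510 s ≈ 2.36 hours.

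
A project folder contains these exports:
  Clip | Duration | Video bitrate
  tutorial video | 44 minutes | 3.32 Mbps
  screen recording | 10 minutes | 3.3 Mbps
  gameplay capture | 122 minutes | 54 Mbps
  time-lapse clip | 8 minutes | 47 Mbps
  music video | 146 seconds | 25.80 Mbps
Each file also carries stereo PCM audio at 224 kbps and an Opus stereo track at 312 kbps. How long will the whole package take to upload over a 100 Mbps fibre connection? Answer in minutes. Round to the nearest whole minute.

73 minutes

Audio total: 224 + 312 = 536 kbps = 0.536 Mbps.
tutorial video: 3.856 Mbps × 2640 s = 10179.8 Mb
screen recording: 3.836 Mbps × 600 s = 2301.6 Mb
gameplay capture: 54.536 Mbps × 7320 s = 399203.5 Mb
time-lapse clip: 47.536 Mbps × 480 s = 22817.3 Mb
music video: 26.336 Mbps × 146 s = 3845.1 Mb
Total: 438347.3 Mb = 54793.4 MB.
At 100 Mbps: 438347.3 / 100 = 4383 s ≈ 73.1 minutes.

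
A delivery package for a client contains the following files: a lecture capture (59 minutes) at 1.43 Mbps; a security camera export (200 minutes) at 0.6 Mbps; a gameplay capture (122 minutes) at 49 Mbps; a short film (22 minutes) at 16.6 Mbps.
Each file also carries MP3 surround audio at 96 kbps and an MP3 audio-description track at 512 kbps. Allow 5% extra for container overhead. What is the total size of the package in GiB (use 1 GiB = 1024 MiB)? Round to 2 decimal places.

49.82 GiB

Audio total: 96 + 512 = 608 kbps = 0.608 Mbps.
lecture capture: 2.038 Mbps × 3540 s × 1.05 = 7575.2 Mb
security camera export: 1.208 Mbps × 12000 s × 1.05 = 15220.8 Mb
gameplay capture: 49.608 Mbps × 7320 s × 1.05 = 381287.1 Mb
short film: 17.208 Mbps × 1320 s × 1.05 = 23850.3 Mb
Total: 427933.4 Mb = 53491.7 MB.
= 49.82 GiB.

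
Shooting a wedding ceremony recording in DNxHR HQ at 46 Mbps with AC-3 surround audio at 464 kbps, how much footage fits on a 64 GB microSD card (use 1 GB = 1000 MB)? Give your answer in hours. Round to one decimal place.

Audio: 464 kbps = 0.464 Mbps.
Total bitrate: 46 + 0.464 = 46.464 Mbps.
Capacity: 64 GB = 512,000 Mb.
Recording time: 512,000 / 46.464 = 11,019 s ≈ 3.06 hours.

3.1 hours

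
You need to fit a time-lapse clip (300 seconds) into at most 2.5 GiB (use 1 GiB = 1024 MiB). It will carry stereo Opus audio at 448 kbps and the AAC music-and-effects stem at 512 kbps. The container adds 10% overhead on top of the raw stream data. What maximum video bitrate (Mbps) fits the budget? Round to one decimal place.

Budget: 2.5 GiB = 21474.8 Mb.
Stream payload after overhead: 21474.8 / 1.10 = 19522.6 Mb.
Total bitrate budget: 19522.6 Mb / 300 s = 65.075 Mbps.
Audio total: 448 + 512 = 960 kbps = 0.960 Mbps.
Video: 65.075 − 0.960 = 64.115 Mbps.

64.1 Mbps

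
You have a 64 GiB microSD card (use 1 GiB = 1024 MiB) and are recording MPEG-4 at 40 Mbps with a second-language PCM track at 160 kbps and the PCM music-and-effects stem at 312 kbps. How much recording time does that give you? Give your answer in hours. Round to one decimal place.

3.8 hours

Audio total: 160 + 312 = 472 kbps = 0.472 Mbps.
Total bitrate: 40 + 0.472 = 40.472 Mbps.
Capacity: 64 GiB = 549,756 Mb.
Recording time: 549,756 / 40.472 = 13,584 s ≈ 3.77 hours.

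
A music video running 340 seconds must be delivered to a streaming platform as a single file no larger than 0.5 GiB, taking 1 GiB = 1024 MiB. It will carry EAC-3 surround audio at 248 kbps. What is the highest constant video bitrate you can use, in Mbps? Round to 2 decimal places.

12.38 Mbps

Budget: 0.5 GiB = 4295.0 Mb.
Total bitrate budget: 4295.0 Mb / 340 s = 12.632 Mbps.
Audio: 248 kbps = 0.248 Mbps.
Video: 12.632 − 0.248 = 12.384 Mbps.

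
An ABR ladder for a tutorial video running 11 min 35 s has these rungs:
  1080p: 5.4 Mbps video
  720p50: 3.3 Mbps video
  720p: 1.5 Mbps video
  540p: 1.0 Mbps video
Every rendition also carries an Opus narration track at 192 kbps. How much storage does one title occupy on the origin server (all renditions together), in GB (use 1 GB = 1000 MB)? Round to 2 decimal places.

1.04 GB

11 min 35 s = 695 s
Audio: 192 kbps = 0.192 Mbps.
Sum of rendition bitrates: (5.4+0.192) + (3.3+0.192) + (1.5+0.192) + (1.0+0.192) = 11.968 Mbps.
× 695 s = 8,318 Mb = 1,040 MB = 1.040 GB.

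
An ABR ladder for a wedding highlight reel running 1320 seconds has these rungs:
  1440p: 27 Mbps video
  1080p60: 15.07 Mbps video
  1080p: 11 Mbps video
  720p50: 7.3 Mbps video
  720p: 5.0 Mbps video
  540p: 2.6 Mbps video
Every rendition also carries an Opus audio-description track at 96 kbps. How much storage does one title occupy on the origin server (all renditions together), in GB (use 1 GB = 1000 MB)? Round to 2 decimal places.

Audio: 96 kbps = 0.096 Mbps.
Sum of rendition bitrates: (27+0.096) + (15.07+0.096) + (11+0.096) + (7.3+0.096) + (5.0+0.096) + (2.6+0.096) = 68.546 Mbps.
× 1320 s = 90,481 Mb = 11,310 MB = 11.31 GB.

11.31 GB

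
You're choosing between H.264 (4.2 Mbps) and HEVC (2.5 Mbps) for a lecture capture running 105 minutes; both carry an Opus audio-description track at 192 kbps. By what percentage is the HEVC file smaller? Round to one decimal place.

105 min = 6300 s
Audio: 192 kbps = 0.192 Mbps.
H.264: 4.392 Mbps × 6300 s = 27669.6 Mb = 3.459 GB.
HEVC: 2.692 Mbps × 6300 s = 16959.6 Mb = 2.120 GB.
Reduction: (1 − 2.120/3.459) × 100 = 38.71%.

38.7%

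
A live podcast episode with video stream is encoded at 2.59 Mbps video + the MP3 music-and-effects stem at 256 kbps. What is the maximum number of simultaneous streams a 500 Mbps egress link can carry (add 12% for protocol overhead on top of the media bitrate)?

156

Audio: 256 kbps = 0.256 Mbps.
Per-viewer media rate: 2.846 Mbps.
On the wire with 12% overhead: 3.188 Mbps.
500 Mbps = 500.0 Mbps; 500.0 / 3.188 = 156.86 → 156 viewers.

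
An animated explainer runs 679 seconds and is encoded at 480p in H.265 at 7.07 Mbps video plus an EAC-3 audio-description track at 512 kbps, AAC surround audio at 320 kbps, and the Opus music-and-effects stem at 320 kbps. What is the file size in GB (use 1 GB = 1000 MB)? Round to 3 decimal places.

Audio total: 512 + 320 + 320 = 1152 kbps = 1.152 Mbps.
Total bitrate: 7.07 + 1.152 = 8.222 Mbps.
Stream data: 8.222 Mbps × 679 s = 5582.7 Mb.
5,583 Mb ÷ 8 = 697.8 MB → 0.6978 GB.

0.698 GB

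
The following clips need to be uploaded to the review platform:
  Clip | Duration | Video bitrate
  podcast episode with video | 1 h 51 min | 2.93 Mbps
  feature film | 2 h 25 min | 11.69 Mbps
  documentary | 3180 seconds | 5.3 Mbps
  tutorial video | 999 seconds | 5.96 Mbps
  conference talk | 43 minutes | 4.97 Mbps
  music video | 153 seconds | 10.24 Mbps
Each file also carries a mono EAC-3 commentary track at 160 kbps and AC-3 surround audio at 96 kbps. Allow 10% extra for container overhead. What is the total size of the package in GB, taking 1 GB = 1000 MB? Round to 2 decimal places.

22.57 GB

Audio total: 160 + 96 = 256 kbps = 0.256 Mbps.
podcast episode with video: 3.186 Mbps × 6660 s × 1.10 = 23340.6 Mb
feature film: 11.946 Mbps × 8700 s × 1.10 = 114323.2 Mb
documentary: 5.556 Mbps × 3180 s × 1.10 = 19434.9 Mb
tutorial video: 6.216 Mbps × 999 s × 1.10 = 6830.8 Mb
conference talk: 5.226 Mbps × 2580 s × 1.10 = 14831.4 Mb
music video: 10.496 Mbps × 153 s × 1.10 = 1766.5 Mb
Total: 180527.4 Mb = 22565.9 MB.
= 22.57 GB.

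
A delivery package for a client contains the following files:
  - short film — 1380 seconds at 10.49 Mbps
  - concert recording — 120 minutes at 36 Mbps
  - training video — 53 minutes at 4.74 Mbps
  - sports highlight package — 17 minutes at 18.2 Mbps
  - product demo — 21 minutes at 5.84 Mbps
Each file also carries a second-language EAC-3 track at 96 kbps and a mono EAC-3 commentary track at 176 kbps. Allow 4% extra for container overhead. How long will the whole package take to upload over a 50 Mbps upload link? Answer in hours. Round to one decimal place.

Audio total: 96 + 176 = 272 kbps = 0.272 Mbps.
short film: 10.762 Mbps × 1380 s × 1.04 = 15445.6 Mb
concert recording: 36.272 Mbps × 7200 s × 1.04 = 271604.7 Mb
training video: 5.012 Mbps × 3180 s × 1.04 = 16575.7 Mb
sports highlight package: 18.472 Mbps × 1020 s × 1.04 = 19595.1 Mb
product demo: 6.112 Mbps × 1260 s × 1.04 = 8009.2 Mb
Total: 331230.3 Mb = 41403.8 MB.
At 50 Mbps: 331230.3 / 50 = 6625 s ≈ 1.84 hours.

1.8 hours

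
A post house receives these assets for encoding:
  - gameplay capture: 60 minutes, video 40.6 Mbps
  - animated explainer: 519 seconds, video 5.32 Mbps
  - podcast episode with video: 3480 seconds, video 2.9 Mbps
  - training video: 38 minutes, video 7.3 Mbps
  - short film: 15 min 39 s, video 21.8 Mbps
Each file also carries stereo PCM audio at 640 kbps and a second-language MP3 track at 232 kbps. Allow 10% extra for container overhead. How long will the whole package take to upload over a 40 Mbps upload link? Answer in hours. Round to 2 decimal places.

Audio total: 640 + 232 = 872 kbps = 0.872 Mbps.
gameplay capture: 41.472 Mbps × 3600 s × 1.10 = 164229.1 Mb
animated explainer: 6.192 Mbps × 519 s × 1.10 = 3535.0 Mb
podcast episode with video: 3.772 Mbps × 3480 s × 1.10 = 14439.2 Mb
training video: 8.172 Mbps × 2280 s × 1.10 = 20495.4 Mb
short film: 22.672 Mbps × 939 s × 1.10 = 23417.9 Mb
Total: 226116.6 Mb = 28264.6 MB.
At 40 Mbps: 226116.6 / 40 = 5653 s ≈ 1.57 hours.

1.57 hours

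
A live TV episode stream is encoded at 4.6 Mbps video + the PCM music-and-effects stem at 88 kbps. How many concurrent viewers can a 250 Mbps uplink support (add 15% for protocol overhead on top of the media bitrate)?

Audio: 88 kbps = 0.088 Mbps.
Per-viewer media rate: 4.688 Mbps.
On the wire with 15% overhead: 5.391 Mbps.
250 Mbps = 250.0 Mbps; 250.0 / 5.391 = 46.37 → 46 viewers.

46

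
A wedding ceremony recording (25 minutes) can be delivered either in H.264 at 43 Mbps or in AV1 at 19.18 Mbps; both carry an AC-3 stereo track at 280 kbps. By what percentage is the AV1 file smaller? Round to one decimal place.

55.0%

25 min = 1500 s
Audio: 280 kbps = 0.280 Mbps.
H.264: 43.280 Mbps × 1500 s = 64920.0 Mb = 8.115 GB.
AV1: 19.460 Mbps × 1500 s = 29190.0 Mb = 3.649 GB.
Reduction: (1 − 3.649/8.115) × 100 = 55.04%.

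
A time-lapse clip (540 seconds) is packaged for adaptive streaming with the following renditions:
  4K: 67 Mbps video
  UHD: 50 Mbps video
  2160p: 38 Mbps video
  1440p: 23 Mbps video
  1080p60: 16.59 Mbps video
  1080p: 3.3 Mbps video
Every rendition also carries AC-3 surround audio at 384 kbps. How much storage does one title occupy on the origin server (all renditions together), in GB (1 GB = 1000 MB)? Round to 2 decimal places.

13.51 GB

Audio: 384 kbps = 0.384 Mbps.
Sum of rendition bitrates: (67+0.384) + (50+0.384) + (38+0.384) + (23+0.384) + (16.59+0.384) + (3.3+0.384) = 200.194 Mbps.
× 540 s = 108,105 Mb = 13,513 MB = 13.51 GB.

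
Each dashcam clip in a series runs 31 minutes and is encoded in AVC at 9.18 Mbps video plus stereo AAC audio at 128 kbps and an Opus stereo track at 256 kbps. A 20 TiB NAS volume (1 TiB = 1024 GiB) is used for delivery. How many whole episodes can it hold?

31 min = 1860 s
Audio total: 128 + 256 = 384 kbps = 0.384 Mbps.
Total bitrate: 9.564 Mbps.
Per item: 9.564 Mbps × 1860 s = 17,789 Mb = 2,224 MB.
Capacity: 20 TiB = 175,921,860 Mb; 9889.34 items → 9889 complete.

9889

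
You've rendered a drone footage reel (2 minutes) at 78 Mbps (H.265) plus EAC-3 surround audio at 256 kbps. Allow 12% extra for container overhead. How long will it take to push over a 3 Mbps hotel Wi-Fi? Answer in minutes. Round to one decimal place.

58.4 minutes

2 min = 120 s
Audio: 256 kbps = 0.256 Mbps.
Total bitrate: 78.256 Mbps.
File: 78.256 Mbps × 120 s = 9390.7 Mb.
With 12% container overhead: ×1.12. → 10517.6 Mb.
At 3 Mbps: 10517.6 / 3 = 3505.9 s ≈ 58.4 minutes.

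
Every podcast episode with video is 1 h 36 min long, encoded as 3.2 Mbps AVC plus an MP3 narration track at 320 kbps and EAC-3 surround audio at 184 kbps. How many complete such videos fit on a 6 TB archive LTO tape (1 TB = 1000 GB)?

2249

1 h 36 min = 96 min = 5760 s
Audio total: 320 + 184 = 504 kbps = 0.504 Mbps.
Total bitrate: 3.704 Mbps.
Per item: 3.704 Mbps × 5760 s = 21,335 Mb = 2,667 MB.
Capacity: 6 TB = 48,000,000 Mb; 2249.82 items → 2249 complete.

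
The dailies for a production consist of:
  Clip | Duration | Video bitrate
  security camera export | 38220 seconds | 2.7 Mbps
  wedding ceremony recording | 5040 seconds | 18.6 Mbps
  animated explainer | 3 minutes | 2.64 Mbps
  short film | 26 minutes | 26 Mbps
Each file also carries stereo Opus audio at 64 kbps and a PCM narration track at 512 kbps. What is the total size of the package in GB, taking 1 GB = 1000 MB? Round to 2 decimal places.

32.99 GB

Audio total: 64 + 512 = 576 kbps = 0.576 Mbps.
security camera export: 3.276 Mbps × 38220 s = 125208.7 Mb
wedding ceremony recording: 19.176 Mbps × 5040 s = 96647.0 Mb
animated explainer: 3.216 Mbps × 180 s = 578.9 Mb
short film: 26.576 Mbps × 1560 s = 41458.6 Mb
Total: 263893.2 Mb = 32986.7 MB.
= 32.99 GB.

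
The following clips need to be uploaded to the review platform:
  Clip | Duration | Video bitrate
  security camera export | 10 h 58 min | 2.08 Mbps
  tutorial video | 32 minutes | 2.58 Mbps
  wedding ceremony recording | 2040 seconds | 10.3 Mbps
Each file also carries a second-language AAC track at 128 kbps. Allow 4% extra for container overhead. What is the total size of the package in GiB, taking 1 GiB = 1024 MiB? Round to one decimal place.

Audio: 128 kbps = 0.128 Mbps.
security camera export: 2.208 Mbps × 39480 s × 1.04 = 90658.7 Mb
tutorial video: 2.708 Mbps × 1920 s × 1.04 = 5407.3 Mb
wedding ceremony recording: 10.428 Mbps × 2040 s × 1.04 = 22124.0 Mb
Total: 118190.1 Mb = 14773.8 MB.
= 13.76 GiB.

13.8 GiB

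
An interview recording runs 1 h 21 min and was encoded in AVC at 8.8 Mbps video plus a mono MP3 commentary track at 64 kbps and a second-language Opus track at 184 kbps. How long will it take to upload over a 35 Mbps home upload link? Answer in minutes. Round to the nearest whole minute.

21 minutes

1 h 21 min = 81 min = 4860 s
Audio total: 64 + 184 = 248 kbps = 0.248 Mbps.
Total bitrate: 9.048 Mbps.
File: 9.048 Mbps × 4860 s = 43973.3 Mb.
At 35 Mbps: 43973.3 / 35 = 1256.4 s ≈ 20.9 minutes.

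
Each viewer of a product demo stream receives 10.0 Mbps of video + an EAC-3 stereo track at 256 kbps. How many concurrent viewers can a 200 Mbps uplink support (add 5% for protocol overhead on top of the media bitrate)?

Audio: 256 kbps = 0.256 Mbps.
Per-viewer media rate: 10.256 Mbps.
On the wire with 5% overhead: 10.769 Mbps.
200 Mbps = 200.0 Mbps; 200.0 / 10.769 = 18.57 → 18 viewers.

18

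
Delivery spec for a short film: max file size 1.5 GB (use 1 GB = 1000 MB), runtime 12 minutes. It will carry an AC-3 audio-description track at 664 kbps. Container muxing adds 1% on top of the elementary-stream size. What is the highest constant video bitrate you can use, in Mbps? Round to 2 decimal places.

Budget: 1.5 GB = 12000.0 Mb.
Stream payload after overhead: 12000.0 / 1.01 = 11881.2 Mb.
12 min = 720 s
Total bitrate budget: 11881.2 Mb / 720 s = 16.502 Mbps.
Audio: 664 kbps = 0.664 Mbps.
Video: 16.502 − 0.664 = 15.838 Mbps.

15.84 Mbps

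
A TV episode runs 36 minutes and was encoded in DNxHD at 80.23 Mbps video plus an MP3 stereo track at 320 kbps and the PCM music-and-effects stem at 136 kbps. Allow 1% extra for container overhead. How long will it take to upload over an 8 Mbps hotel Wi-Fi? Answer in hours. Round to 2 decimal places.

36 min = 2160 s
Audio total: 320 + 136 = 456 kbps = 0.456 Mbps.
Total bitrate: 80.686 Mbps.
File: 80.686 Mbps × 2160 s = 174281.8 Mb.
With 1% container overhead: ×1.01. → 176024.6 Mb.
At 8 Mbps: 176024.6 / 8 = 22003.1 s ≈ 6.11 hours.

6.11 hours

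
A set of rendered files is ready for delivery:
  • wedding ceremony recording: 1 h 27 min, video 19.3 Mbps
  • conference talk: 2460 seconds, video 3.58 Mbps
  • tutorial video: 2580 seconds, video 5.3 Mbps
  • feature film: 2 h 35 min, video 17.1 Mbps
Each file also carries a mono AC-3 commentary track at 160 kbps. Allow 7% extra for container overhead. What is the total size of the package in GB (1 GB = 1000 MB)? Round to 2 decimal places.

38.17 GB

Audio: 160 kbps = 0.160 Mbps.
wedding ceremony recording: 19.460 Mbps × 5220 s × 1.07 = 108691.9 Mb
conference talk: 3.740 Mbps × 2460 s × 1.07 = 9844.4 Mb
tutorial video: 5.460 Mbps × 2580 s × 1.07 = 15072.9 Mb
feature film: 17.260 Mbps × 9300 s × 1.07 = 171754.3 Mb
Total: 305363.4 Mb = 38170.4 MB.
= 38.17 GB.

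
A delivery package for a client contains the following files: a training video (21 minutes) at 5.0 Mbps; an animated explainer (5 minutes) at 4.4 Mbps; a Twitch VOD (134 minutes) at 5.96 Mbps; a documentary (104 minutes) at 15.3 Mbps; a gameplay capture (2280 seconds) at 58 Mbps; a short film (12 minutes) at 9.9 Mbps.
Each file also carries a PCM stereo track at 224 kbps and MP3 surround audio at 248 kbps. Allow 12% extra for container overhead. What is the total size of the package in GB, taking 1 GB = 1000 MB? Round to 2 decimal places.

Audio total: 224 + 248 = 472 kbps = 0.472 Mbps.
training video: 5.472 Mbps × 1260 s × 1.12 = 7722.1 Mb
animated explainer: 4.872 Mbps × 300 s × 1.12 = 1637.0 Mb
Twitch VOD: 6.432 Mbps × 8040 s × 1.12 = 57918.9 Mb
documentary: 15.772 Mbps × 6240 s × 1.12 = 110227.4 Mb
gameplay capture: 58.472 Mbps × 2280 s × 1.12 = 149314.1 Mb
short film: 10.372 Mbps × 720 s × 1.12 = 8364.0 Mb
Total: 335183.4 Mb = 41897.9 MB.
= 41.90 GB.

41.90 GB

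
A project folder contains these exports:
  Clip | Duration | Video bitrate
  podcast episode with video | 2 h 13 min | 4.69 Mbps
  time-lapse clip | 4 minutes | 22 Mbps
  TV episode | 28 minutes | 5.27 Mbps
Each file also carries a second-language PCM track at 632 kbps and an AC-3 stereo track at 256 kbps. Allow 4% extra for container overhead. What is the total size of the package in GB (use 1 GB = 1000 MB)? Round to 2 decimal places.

7.85 GB

Audio total: 632 + 256 = 888 kbps = 0.888 Mbps.
podcast episode with video: 5.578 Mbps × 7980 s × 1.04 = 46292.9 Mb
time-lapse clip: 22.888 Mbps × 240 s × 1.04 = 5712.8 Mb
TV episode: 6.158 Mbps × 1680 s × 1.04 = 10759.3 Mb
Total: 62765.0 Mb = 7845.6 MB.
= 7.846 GB.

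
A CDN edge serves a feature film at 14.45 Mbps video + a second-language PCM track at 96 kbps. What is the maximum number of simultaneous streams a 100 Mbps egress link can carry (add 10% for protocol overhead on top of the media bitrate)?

6

Audio: 96 kbps = 0.096 Mbps.
Per-viewer media rate: 14.546 Mbps.
On the wire with 10% overhead: 16.001 Mbps.
100 Mbps = 100.0 Mbps; 100.0 / 16.001 = 6.25 → 6 viewers.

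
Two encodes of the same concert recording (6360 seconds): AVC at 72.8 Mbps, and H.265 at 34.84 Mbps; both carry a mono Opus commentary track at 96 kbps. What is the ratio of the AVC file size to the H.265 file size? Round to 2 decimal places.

Audio: 96 kbps = 0.096 Mbps.
AVC: 72.896 Mbps × 6360 s = 463618.6 Mb = 53.972 GiB.
H.265: 34.936 Mbps × 6360 s = 222193.0 Mb = 25.867 GiB.
Ratio: 53.972 / 25.867 = 2.087.

2.09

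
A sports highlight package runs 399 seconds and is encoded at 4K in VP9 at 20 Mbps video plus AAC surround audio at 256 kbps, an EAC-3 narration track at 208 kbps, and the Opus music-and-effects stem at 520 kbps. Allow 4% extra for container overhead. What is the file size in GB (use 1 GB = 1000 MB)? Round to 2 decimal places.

1.09 GB

Audio total: 256 + 208 + 520 = 984 kbps = 0.984 Mbps.
Total bitrate: 20 + 0.984 = 20.984 Mbps.
Stream data: 20.984 Mbps × 399 s = 8372.6 Mb.
With 4% container overhead: ×1.04.
8,708 Mb ÷ 8 = 1,088 MB → 1.088 GB.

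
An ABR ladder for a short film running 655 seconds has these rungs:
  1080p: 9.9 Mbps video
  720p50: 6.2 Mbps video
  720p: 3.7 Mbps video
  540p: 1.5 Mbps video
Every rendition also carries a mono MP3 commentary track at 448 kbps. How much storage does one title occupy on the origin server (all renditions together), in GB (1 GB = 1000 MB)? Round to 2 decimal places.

1.89 GB

Audio: 448 kbps = 0.448 Mbps.
Sum of rendition bitrates: (9.9+0.448) + (6.2+0.448) + (3.7+0.448) + (1.5+0.448) = 23.092 Mbps.
× 655 s = 15,125 Mb = 1,891 MB = 1.891 GB.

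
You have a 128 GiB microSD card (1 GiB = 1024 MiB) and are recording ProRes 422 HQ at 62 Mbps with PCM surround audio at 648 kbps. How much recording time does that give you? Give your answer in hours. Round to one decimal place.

Audio: 648 kbps = 0.648 Mbps.
Total bitrate: 62 + 0.648 = 62.648 Mbps.
Capacity: 128 GiB = 1,099,512 Mb.
Recording time: 1,099,512 / 62.648 = 17,551 s ≈ 4.88 hours.

4.9 hours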